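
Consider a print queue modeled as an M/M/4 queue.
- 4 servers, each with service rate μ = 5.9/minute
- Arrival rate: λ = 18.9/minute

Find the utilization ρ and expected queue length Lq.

Traffic intensity: ρ = λ/(cμ) = 18.9/(4×5.9) = 0.8008
Since ρ = 0.8008 < 1, system is stable.
Offered load a = λ/μ = cρ = 18.9/5.9 = 3.2034
P₀ = [ Σₙ₌₀^3 aⁿ/n! + a^4/(4!(1-ρ)) ]⁻¹
Σ = a^0/0! + a^1/1! + a^2/2! + a^3/3! = 1.0000 + 3.2034 + 5.1309 + 5.4787 = 14.8130
a^4/(4!(1-ρ)) = 105.3026/(24 × 0.1991525) = 22.0314
P₀ = 1/(14.8130 + 22.0314) = 0.02714
Lq = P₀·a^4·ρ / (4!(1-ρ)²) = 0.0271412 × 105.3026 × 0.800847 / (24 × 0.0396617) = 2.4046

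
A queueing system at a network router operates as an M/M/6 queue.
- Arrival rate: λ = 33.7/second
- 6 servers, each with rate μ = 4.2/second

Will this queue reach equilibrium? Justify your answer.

Stability requires ρ = λ/(cμ) < 1
ρ = 33.7/(6 × 4.2) = 33.7/25.20 = 1.3373
Since 1.3373 ≥ 1, the system is UNSTABLE.
Need c > λ/μ = 33.7/4.2 = 8.02.
Minimum servers needed: c = 9.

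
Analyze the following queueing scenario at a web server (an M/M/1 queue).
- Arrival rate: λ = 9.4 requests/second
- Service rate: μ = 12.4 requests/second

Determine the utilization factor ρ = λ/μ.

Server utilization: ρ = λ/μ
ρ = 9.4/12.4 = 0.7581
The server is busy 75.81% of the time.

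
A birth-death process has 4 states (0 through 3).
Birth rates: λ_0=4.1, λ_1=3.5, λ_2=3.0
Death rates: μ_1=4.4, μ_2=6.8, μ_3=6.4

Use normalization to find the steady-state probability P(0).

Ratios P(n)/P(0) = (λ₀···λₙ₋₁)/(μ₁···μₙ):
P(1)/P(0) = (4.1)/(4.4) = 0.9318
P(2)/P(0) = (4.1×3.5)/(4.4×6.8) = 0.4796
P(3)/P(0) = (4.1×3.5×3.0)/(4.4×6.8×6.4) = 0.2248

Normalization: ∑ P(n) = 1
P(0) × (1.0000 + 0.9318 + 0.4796 + 0.2248) = 1
P(0) × 2.6362 = 1
P(0) = 1/2.6362 = 0.3793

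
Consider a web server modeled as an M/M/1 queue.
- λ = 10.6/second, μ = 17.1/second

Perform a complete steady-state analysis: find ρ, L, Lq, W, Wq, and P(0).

Step 1: ρ = λ/μ = 10.6/17.1 = 0.6199
Step 2: L = λ/(μ-λ) = 10.6/6.50 = 1.6308
Step 3: Lq = λ²/(μ(μ-λ)) = 112.36/(17.1×6.50) = 1.0109
Step 4: W = 1/(μ-λ) = 1/6.50 = 0.15385
Step 5: Wq = λ/(μ(μ-λ)) = 10.6/(17.1×6.50) = 0.09537
Step 6: P(0) = 1-ρ = 0.3801
Verify: L = λW = 10.6×0.15385 = 1.6308 ✔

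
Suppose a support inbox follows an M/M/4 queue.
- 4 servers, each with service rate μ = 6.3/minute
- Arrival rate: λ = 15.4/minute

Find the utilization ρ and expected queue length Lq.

Traffic intensity: ρ = λ/(cμ) = 15.4/(4×6.3) = 0.6111
Since ρ = 0.6111 < 1, system is stable.
Offered load a = λ/μ = cρ = 15.4/6.3 = 2.4444
P₀ = [ Σₙ₌₀^3 aⁿ/n! + a^4/(4!(1-ρ)) ]⁻¹
Σ = a^0/0! + a^1/1! + a^2/2! + a^3/3! = 1.0000 + 2.4444 + 2.9877 + 2.4344 = 8.8665
a^4/(4!(1-ρ)) = 35.7043/(24 × 0.388889) = 3.8255
P₀ = 1/(8.8665 + 3.8255) = 0.07879
Lq = P₀·a^4·ρ / (4!(1-ρ)²) = 0.0787901 × 35.7043 × 0.611111 / (24 × 0.151235) = 0.4736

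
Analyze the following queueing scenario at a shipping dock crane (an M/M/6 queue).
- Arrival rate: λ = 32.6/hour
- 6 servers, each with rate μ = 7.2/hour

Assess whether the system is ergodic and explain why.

Stability requires ρ = λ/(cμ) < 1
ρ = 32.6/(6 × 7.2) = 32.6/43.20 = 0.7546
Since 0.7546 < 1, the system is STABLE.
The servers are busy 75.46% of the time.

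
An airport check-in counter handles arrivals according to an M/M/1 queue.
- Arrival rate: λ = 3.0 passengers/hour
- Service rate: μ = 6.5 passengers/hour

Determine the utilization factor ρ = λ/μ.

Server utilization: ρ = λ/μ
ρ = 3.0/6.5 = 0.4615
The server is busy 46.15% of the time.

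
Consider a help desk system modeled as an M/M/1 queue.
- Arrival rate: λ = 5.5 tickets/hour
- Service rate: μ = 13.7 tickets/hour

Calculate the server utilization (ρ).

Server utilization: ρ = λ/μ
ρ = 5.5/13.7 = 0.4015
The server is busy 40.15% of the time.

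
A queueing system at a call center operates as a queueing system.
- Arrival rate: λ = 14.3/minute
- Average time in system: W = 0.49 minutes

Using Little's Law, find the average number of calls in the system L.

Little's Law: L = λW
L = 14.3 × 0.49 = 7.0070 calls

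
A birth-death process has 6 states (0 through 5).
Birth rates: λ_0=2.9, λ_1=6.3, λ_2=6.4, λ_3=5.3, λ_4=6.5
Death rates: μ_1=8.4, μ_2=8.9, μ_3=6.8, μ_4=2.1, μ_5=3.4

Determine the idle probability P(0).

Ratios P(n)/P(0) = (λ₀···λₙ₋₁)/(μ₁···μₙ):
P(1)/P(0) = (2.9)/(8.4) = 0.3452
P(2)/P(0) = (2.9×6.3)/(8.4×8.9) = 0.2444
P(3)/P(0) = (2.9×6.3×6.4)/(8.4×8.9×6.8) = 0.2300
P(4)/P(0) = (2.9×6.3×6.4×5.3)/(8.4×8.9×6.8×2.1) = 0.5805
P(5)/P(0) = (2.9×6.3×6.4×5.3×6.5)/(8.4×8.9×6.8×2.1×3.4) = 1.1098

Normalization: ∑ P(n) = 1
P(0) × (1.0000 + 0.3452 + 0.2444 + 0.2300 + 0.5805 + 1.1098) = 1
P(0) × 3.5099 = 1
P(0) = 1/3.5099 = 0.2849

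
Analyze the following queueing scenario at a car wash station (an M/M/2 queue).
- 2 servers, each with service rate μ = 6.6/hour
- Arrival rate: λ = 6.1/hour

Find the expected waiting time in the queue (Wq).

Traffic intensity: ρ = λ/(cμ) = 6.1/(2×6.6) = 0.4621
Since ρ = 0.4621 < 1, system is stable.
Offered load a = λ/μ = cρ = 6.1/6.6 = 0.9242
P₀ = [ Σₙ₌₀^1 aⁿ/n! + a^2/(2!(1-ρ)) ]⁻¹
Σ = a^0/0! + a^1/1! = 1.0000 + 0.9242 = 1.9242
a^2/(2!(1-ρ)) = 0.85422/(2 × 0.53788) = 0.7941
P₀ = 1/(1.9242 + 0.7941) = 0.3679
Lq = P₀·a^2·ρ / (2!(1-ρ)²) = 0.3679 × 0.8542 × 0.4621 / (2 × 0.2893) = 0.2510
Wq = Lq/λ = 0.25097/6.1 = 0.04114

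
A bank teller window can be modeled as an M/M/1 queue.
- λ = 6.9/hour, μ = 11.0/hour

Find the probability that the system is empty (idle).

ρ = λ/μ = 6.9/11.0 = 0.6273
P(0) = 1 - ρ = 1 - 0.6273 = 0.3727
The server is idle 37.27% of the time.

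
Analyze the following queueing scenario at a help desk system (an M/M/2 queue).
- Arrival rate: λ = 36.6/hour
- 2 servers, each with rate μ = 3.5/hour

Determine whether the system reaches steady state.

Stability requires ρ = λ/(cμ) < 1
ρ = 36.6/(2 × 3.5) = 36.6/7.00 = 5.2286
Since 5.2286 ≥ 1, the system is UNSTABLE.
Need c > λ/μ = 36.6/3.5 = 10.46.
Minimum servers needed: c = 11.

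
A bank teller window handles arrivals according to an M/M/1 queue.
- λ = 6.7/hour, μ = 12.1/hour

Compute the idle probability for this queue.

ρ = λ/μ = 6.7/12.1 = 0.5537
P(0) = 1 - ρ = 1 - 0.5537 = 0.4463
The server is idle 44.63% of the time.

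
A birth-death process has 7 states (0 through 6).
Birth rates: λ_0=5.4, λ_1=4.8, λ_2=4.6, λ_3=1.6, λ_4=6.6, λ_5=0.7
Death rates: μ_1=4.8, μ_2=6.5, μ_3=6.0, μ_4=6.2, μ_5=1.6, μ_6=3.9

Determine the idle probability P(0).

Ratios P(n)/P(0) = (λ₀···λₙ₋₁)/(μ₁···μₙ):
P(1)/P(0) = (5.4)/(4.8) = 1.1250
P(2)/P(0) = (5.4×4.8)/(4.8×6.5) = 0.8308
P(3)/P(0) = (5.4×4.8×4.6)/(4.8×6.5×6.0) = 0.6369
P(4)/P(0) = (5.4×4.8×4.6×1.6)/(4.8×6.5×6.0×6.2) = 0.1644
P(5)/P(0) = (5.4×4.8×4.6×1.6×6.6)/(4.8×6.5×6.0×6.2×1.6) = 0.6780
P(6)/P(0) = (5.4×4.8×4.6×1.6×6.6×0.7)/(4.8×6.5×6.0×6.2×1.6×3.9) = 0.1217

Normalization: ∑ P(n) = 1
P(0) × (1.0000 + 1.1250 + 0.8308 + 0.6369 + 0.1644 + 0.6780 + 0.1217) = 1
P(0) × 4.5568 = 1
P(0) = 1/4.5568 = 0.2195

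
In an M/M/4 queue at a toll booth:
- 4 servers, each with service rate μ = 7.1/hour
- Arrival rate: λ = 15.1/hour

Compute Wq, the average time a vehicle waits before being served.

Traffic intensity: ρ = λ/(cμ) = 15.1/(4×7.1) = 0.5317
Since ρ = 0.5317 < 1, system is stable.
Offered load a = λ/μ = cρ = 15.1/7.1 = 2.1268
P₀ = [ Σₙ₌₀^3 aⁿ/n! + a^4/(4!(1-ρ)) ]⁻¹
Σ = a^0/0! + a^1/1! + a^2/2! + a^3/3! = 1.00000 + 2.12676 + 2.26156 + 1.60326 = 6.9916
a^4/(4!(1-ρ)) = 20.4585/(24 × 0.46831) = 1.8202
P₀ = 1/(6.9916 + 1.8202) = 0.1135
Lq = P₀·a^4·ρ / (4!(1-ρ)²) = 0.11348 × 20.4585 × 0.53169 / (24 × 0.21931) = 0.2345
Wq = Lq/λ = 0.2345/15.1 = 0.01553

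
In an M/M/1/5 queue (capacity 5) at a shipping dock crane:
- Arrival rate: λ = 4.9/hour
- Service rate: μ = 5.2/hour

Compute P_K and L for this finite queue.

ρ = λ/μ = 4.9/5.2 = 0.94231
P₀ = (1-ρ)/(1-ρ^(K+1)) = (1-0.94231)/(1-0.94231^6) = 0.05769/0.2999 = 0.1924
P_K = P₀×ρ^K = 0.19237 × 0.94231^5 = 0.19237 × 0.74297 = 0.1429
Blocking probability P_5 = 0.1429 (14.29%)
L = ρ[1 - (K+1)ρ^K + Kρ^(K+1)] / [(1-ρ)(1-ρ^(K+1))]
L = 0.94231 × (1 - 6×0.7429661 + 5×0.7001044) / ((1 - 0.94231) × (1 - 0.7001044)) = 2.3271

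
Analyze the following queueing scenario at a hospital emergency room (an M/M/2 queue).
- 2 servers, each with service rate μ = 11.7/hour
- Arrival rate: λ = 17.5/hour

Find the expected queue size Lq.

Traffic intensity: ρ = λ/(cμ) = 17.5/(2×11.7) = 0.7479
Since ρ = 0.7479 < 1, system is stable.
Offered load a = λ/μ = cρ = 17.5/11.7 = 1.4957
P₀ = [ Σₙ₌₀^1 aⁿ/n! + a^2/(2!(1-ρ)) ]⁻¹
Σ = a^0/0! + a^1/1! = 1.0000 + 1.4957 = 2.4957
a^2/(2!(1-ρ)) = 2.23720/(2 × 0.252137) = 4.4365
P₀ = 1/(2.4957 + 4.4365) = 0.1443
Lq = P₀·a^2·ρ / (2!(1-ρ)²) = 0.14425 × 2.2372 × 0.74786 / (2 × 0.063573) = 1.8982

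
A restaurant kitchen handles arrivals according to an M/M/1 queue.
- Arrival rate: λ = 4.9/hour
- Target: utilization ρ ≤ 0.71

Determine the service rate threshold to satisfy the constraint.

ρ = λ/μ, so μ = λ/ρ
μ ≥ 4.9/0.71 = 6.9014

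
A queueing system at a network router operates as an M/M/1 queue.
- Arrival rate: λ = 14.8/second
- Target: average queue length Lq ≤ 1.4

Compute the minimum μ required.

For M/M/1: Lq = λ²/(μ(μ-λ))
Need Lq ≤ 1.4, i.e. μ(μ-λ) ≥ λ²/1.4
μ² - 14.8μ - 219.04/1.4 ≥ 0  →  μ² - 14.8μ - 156.45714 ≥ 0
Quadratic formula (positive root): μ = [λ + √(λ² + 4×156.45714)]/2
Discriminant: 219.04 + 4×156.45714 = 844.8686, √844.8686 = 29.0666
μ ≥ (14.8 + 29.0666)/2 = 21.9333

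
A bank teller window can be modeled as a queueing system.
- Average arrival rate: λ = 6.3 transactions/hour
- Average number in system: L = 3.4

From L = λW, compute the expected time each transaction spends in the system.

Little's Law: L = λW, so W = L/λ
W = 3.4/6.3 = 0.5397 hours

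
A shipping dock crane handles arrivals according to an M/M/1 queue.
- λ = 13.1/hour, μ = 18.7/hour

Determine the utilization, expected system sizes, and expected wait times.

Step 1: ρ = λ/μ = 13.1/18.7 = 0.7005
Step 2: L = λ/(μ-λ) = 13.1/5.60 = 2.3393
Step 3: Lq = λ²/(μ(μ-λ)) = 171.61/(18.7×5.60) = 1.6388
Step 4: W = 1/(μ-λ) = 1/5.60 = 0.17857
Step 5: Wq = λ/(μ(μ-λ)) = 13.1/(18.7×5.60) = 0.1251
Step 6: P(0) = 1-ρ = 0.2995
Verify: L = λW = 13.1×0.17857 = 2.3393 ✔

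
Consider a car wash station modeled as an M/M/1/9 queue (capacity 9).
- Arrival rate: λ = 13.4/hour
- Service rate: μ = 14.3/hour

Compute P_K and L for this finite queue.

ρ = λ/μ = 13.4/14.3 = 0.93706
P₀ = (1-ρ)/(1-ρ^(K+1)) = (1-0.93706)/(1-0.93706^10) = 0.06294/0.4780 = 0.1317
P_K = P₀×ρ^K = 0.13167 × 0.93706^9 = 0.13167 × 0.55707 = 0.07335
Blocking probability P_9 = 0.07335 (7.34%)
L = ρ[1 - (K+1)ρ^K + Kρ^(K+1)] / [(1-ρ)(1-ρ^(K+1))]
L = 0.93706 × (1 - 10×0.5570659 + 9×0.5220042) / ((1 - 0.93706) × (1 - 0.5220042)) = 3.9675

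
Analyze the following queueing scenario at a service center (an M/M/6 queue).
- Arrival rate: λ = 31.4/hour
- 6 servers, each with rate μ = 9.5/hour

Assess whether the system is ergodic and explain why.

Stability requires ρ = λ/(cμ) < 1
ρ = 31.4/(6 × 9.5) = 31.4/57.00 = 0.5509
Since 0.5509 < 1, the system is STABLE.
The servers are busy 55.09% of the time.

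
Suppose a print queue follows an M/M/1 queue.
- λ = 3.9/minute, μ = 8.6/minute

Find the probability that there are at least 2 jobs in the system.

ρ = λ/μ = 3.9/8.6 = 0.4535
P(N ≥ n) = ρⁿ
P(N ≥ 2) = 0.4535^2
P(N ≥ 2) = 0.2057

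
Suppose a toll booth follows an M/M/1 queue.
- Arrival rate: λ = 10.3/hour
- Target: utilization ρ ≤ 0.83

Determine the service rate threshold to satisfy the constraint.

ρ = λ/μ, so μ = λ/ρ
μ ≥ 10.3/0.83 = 12.4096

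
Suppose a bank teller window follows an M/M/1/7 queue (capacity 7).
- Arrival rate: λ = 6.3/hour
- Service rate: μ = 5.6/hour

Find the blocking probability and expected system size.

ρ = λ/μ = 6.3/5.6 = 1.1250
P₀ = (1-ρ)/(1-ρ^(K+1)) = (1-1.1250)/(1-1.1250^8) = -0.1250/-1.5658 = 0.07983
P_K = P₀×ρ^K = 0.07983 × 1.1250^7 = 0.07983 × 2.2807 = 0.1821
Blocking probability P_7 = 0.1821 (18.21%)
L = ρ[1 - (K+1)ρ^K + Kρ^(K+1)] / [(1-ρ)(1-ρ^(K+1))]
L = 1.1250 × (1 - 8×2.280697 + 7×2.565785) / ((1 - 1.1250) × (1 - 2.565785)) = 4.1093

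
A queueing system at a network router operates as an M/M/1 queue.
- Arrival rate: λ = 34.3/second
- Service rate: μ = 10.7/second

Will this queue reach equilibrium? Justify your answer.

Stability requires ρ = λ/(cμ) < 1
ρ = 34.3/(1 × 10.7) = 34.3/10.70 = 3.2056
Since 3.2056 ≥ 1, the system is UNSTABLE.
Queue grows without bound. Need μ > λ = 34.3.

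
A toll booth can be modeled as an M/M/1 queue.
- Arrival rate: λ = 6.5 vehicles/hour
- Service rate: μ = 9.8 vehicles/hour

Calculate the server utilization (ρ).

Server utilization: ρ = λ/μ
ρ = 6.5/9.8 = 0.6633
The server is busy 66.33% of the time.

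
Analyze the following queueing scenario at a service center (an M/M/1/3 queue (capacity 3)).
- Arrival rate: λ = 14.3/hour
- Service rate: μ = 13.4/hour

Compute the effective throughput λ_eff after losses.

ρ = λ/μ = 14.3/13.4 = 1.0672
P₀ = (1-ρ)/(1-ρ^(K+1)) = (1-1.0672)/(1-1.0672^4) = -0.06720/-0.2971 = 0.2262
P_K = P₀×ρ^K = 0.2262 × 1.0672^3 = 0.2262 × 1.2155 = 0.2749
λ_eff = λ(1-P_K) = 14.3 × (1 - 0.27488) = 14.3 × 0.72512 = 10.3692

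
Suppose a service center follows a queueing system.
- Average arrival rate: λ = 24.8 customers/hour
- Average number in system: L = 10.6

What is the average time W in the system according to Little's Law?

Little's Law: L = λW, so W = L/λ
W = 10.6/24.8 = 0.4274 hours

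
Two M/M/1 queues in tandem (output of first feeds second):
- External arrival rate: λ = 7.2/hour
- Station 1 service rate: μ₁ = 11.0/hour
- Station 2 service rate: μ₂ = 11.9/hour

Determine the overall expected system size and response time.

By Jackson's theorem, each station behaves as independent M/M/1.
Station 1: ρ₁ = 7.2/11.0 = 0.6545, L₁ = ρ₁/(1-ρ₁) = λ/(μ₁-λ) = 7.2/3.80 = 1.89474
Station 2: ρ₂ = 7.2/11.9 = 0.6050, L₂ = ρ₂/(1-ρ₂) = λ/(μ₂-λ) = 7.2/4.70 = 1.53191
Total: L = L₁ + L₂ = 1.89474 + 1.53191 = 3.4267
W = L/λ = 3.4267/7.2 = 0.4759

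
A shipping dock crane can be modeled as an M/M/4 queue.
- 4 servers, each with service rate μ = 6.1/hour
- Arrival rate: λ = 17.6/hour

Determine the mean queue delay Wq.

Traffic intensity: ρ = λ/(cμ) = 17.6/(4×6.1) = 0.7213
Since ρ = 0.7213 < 1, system is stable.
Offered load a = λ/μ = cρ = 17.6/6.1 = 2.8852
P₀ = [ Σₙ₌₀^3 aⁿ/n! + a^4/(4!(1-ρ)) ]⁻¹
Σ = a^0/0! + a^1/1! + a^2/2! + a^3/3! = 1.00000 + 2.88525 + 4.16232 + 4.00311 = 12.0507
a^4/(4!(1-ρ)) = 69.2997/(24 × 0.278689) = 10.3610
P₀ = 1/(12.0507 + 10.3610) = 0.04462
Lq = P₀·a^4·ρ / (4!(1-ρ)²) = 0.04462 × 69.2997 × 0.7213 / (24 × 0.07767) = 1.1965
Wq = Lq/λ = 1.19655/17.6 = 0.06799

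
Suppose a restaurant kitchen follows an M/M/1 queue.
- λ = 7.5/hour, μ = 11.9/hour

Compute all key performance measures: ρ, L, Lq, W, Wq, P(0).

Step 1: ρ = λ/μ = 7.5/11.9 = 0.6303
Step 2: L = λ/(μ-λ) = 7.5/4.40 = 1.7045
Step 3: Lq = λ²/(μ(μ-λ)) = 56.25/(11.9×4.40) = 1.0743
Step 4: W = 1/(μ-λ) = 1/4.40 = 0.22727
Step 5: Wq = λ/(μ(μ-λ)) = 7.5/(11.9×4.40) = 0.1432
Step 6: P(0) = 1-ρ = 0.3697
Verify: L = λW = 7.5×0.22727 = 1.7045 ✔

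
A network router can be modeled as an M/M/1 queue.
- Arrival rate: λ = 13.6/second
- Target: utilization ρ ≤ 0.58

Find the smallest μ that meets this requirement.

ρ = λ/μ, so μ = λ/ρ
μ ≥ 13.6/0.58 = 23.4483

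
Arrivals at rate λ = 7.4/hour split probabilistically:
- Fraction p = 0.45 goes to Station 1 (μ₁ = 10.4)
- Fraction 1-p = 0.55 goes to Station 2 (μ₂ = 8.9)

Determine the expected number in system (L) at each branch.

Effective rates: λ₁ = 7.4×0.45 = 3.33, λ₂ = 7.4×0.55 = 4.07
Station 1: ρ₁ = 3.33/10.4 = 0.3202, L₁ = ρ₁/(1-ρ₁) = 0.3202/(1-0.3202) = 0.4710
Station 2: ρ₂ = 4.07/8.9 = 0.4573034, L₂ = ρ₂/(1-ρ₂) = 0.4573034/(1-0.4573034) = 0.8427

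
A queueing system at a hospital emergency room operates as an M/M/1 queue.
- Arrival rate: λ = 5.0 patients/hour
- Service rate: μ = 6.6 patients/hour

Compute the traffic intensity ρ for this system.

Server utilization: ρ = λ/μ
ρ = 5.0/6.6 = 0.7576
The server is busy 75.76% of the time.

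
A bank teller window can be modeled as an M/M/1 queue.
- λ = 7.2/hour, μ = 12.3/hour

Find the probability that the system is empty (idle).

ρ = λ/μ = 7.2/12.3 = 0.5854
P(0) = 1 - ρ = 1 - 0.5854 = 0.4146
The server is idle 41.46% of the time.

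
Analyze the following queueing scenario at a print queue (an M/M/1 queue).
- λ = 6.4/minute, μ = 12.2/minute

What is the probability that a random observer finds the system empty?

ρ = λ/μ = 6.4/12.2 = 0.5246
P(0) = 1 - ρ = 1 - 0.5246 = 0.4754
The server is idle 47.54% of the time.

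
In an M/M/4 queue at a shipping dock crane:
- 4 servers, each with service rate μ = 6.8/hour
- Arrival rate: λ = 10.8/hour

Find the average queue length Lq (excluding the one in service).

Traffic intensity: ρ = λ/(cμ) = 10.8/(4×6.8) = 0.3971
Since ρ = 0.3971 < 1, system is stable.
Offered load a = λ/μ = cρ = 10.8/6.8 = 1.5882
P₀ = [ Σₙ₌₀^3 aⁿ/n! + a^4/(4!(1-ρ)) ]⁻¹
Σ = a^0/0! + a^1/1! + a^2/2! + a^3/3! = 1.00000 + 1.58824 + 1.26125 + 0.667718 = 4.5172
a^4/(4!(1-ρ)) = 6.3630/(24 × 0.6029) = 0.4397
P₀ = 1/(4.5172 + 0.4397) = 0.2017
Lq = P₀·a^4·ρ / (4!(1-ρ)²) = 0.2017 × 6.3630 × 0.3971 / (24 × 0.3635) = 0.05842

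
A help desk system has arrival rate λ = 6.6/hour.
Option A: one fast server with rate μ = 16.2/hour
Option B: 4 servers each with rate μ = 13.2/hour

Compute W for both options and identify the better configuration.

Option A: single server μ = 16.2 (M/M/1)
  ρ_A = 6.6/16.2 = 0.4074
  W_A = 1/(μ-λ) = 1/(16.2-6.6) = 1/9.60 = 0.1042

Option B: 4 servers μ = 13.2 (M/M/4)
  ρ_B = λ/(cμ) = 6.6/(4×13.2) = 0.1250
  Offered load a = λ/μ = cρ = 6.6/13.2 = 0.5000
  P₀ = [ Σₙ₌₀^3 aⁿ/n! + a^4/(4!(1-ρ)) ]⁻¹
  Σ = a^0/0! + a^1/1! + a^2/2! + a^3/3! = 1.0000 + 0.5000 + 0.1250 + 0.02083 = 1.6458
  a^4/(4!(1-ρ)) = 0.06250/(24 × 0.8750) = 0.002976
  P₀ = 1/(1.6458 + 0.002976) = 0.6065
  Lq = P₀·a^4·ρ / (4!(1-ρ)²) = 0.6065 × 0.06250 × 0.1250 / (24 × 0.7656) = 0.0002579
  Wq_B = Lq/λ = 0.00025786/6.6 = 0.00003907
  W_B = Wq_B + 1/μ = 0.00003907 + 0.07576 = 0.07580

Since W_B = 0.07580 < W_A = 0.1042, Option B (multiple servers) has the shorter time in system.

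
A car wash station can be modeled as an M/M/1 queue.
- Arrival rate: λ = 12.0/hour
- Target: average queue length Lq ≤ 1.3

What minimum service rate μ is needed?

For M/M/1: Lq = λ²/(μ(μ-λ))
Need Lq ≤ 1.3, i.e. μ(μ-λ) ≥ λ²/1.3
μ² - 12.0μ - 144.00/1.3 ≥ 0  →  μ² - 12.0μ - 110.76923 ≥ 0
Quadratic formula (positive root): μ = [λ + √(λ² + 4×110.76923)]/2
Discriminant: 144.00 + 4×110.76923 = 587.0769, √587.0769 = 24.22967
μ ≥ (12.0 + 24.22967)/2 = 18.1148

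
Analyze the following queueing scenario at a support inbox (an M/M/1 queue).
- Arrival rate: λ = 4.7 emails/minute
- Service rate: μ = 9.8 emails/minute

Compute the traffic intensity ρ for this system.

Server utilization: ρ = λ/μ
ρ = 4.7/9.8 = 0.4796
The server is busy 47.96% of the time.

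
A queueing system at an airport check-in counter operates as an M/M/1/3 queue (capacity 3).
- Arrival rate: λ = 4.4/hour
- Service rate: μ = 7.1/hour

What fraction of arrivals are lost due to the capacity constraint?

ρ = λ/μ = 4.4/7.1 = 0.61972
P₀ = (1-ρ)/(1-ρ^(K+1)) = (1-0.61972)/(1-0.61972^4) = 0.3803/0.8525 = 0.4461
P_K = P₀×ρ^K = 0.4461 × 0.61972^3 = 0.4461 × 0.2380 = 0.1062
Blocking probability = 10.62%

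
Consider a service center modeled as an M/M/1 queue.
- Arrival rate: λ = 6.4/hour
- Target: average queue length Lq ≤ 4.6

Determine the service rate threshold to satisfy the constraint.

For M/M/1: Lq = λ²/(μ(μ-λ))
Need Lq ≤ 4.6, i.e. μ(μ-λ) ≥ λ²/4.6
μ² - 6.4μ - 40.96/4.6 ≥ 0  →  μ² - 6.4μ - 8.90435 ≥ 0
Quadratic formula (positive root): μ = [λ + √(λ² + 4×8.90435)]/2
Discriminant: 40.96 + 4×8.90435 = 76.5774, √76.5774 = 8.75085
μ ≥ (6.4 + 8.75085)/2 = 7.5754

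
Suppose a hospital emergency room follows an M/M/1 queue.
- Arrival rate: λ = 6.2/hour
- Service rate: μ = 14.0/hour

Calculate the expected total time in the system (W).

First, compute utilization: ρ = λ/μ = 6.2/14.0 = 0.4429
For M/M/1: W = 1/(μ-λ)
W = 1/(14.0-6.2) = 1/7.80
W = 0.1282 hours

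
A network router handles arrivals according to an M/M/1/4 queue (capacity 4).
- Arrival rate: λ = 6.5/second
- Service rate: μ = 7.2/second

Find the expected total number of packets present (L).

ρ = λ/μ = 6.5/7.2 = 0.9028
P₀ = (1-ρ)/(1-ρ^(K+1)) = (1-0.9028)/(1-0.9028^5) = 0.09720/0.4003 = 0.2428
P_K = P₀×ρ^K = 0.2428 × 0.9028^4 = 0.2428 × 0.6643 = 0.1613
L = ρ[1 - (K+1)ρ^K + Kρ^(K+1)] / [(1-ρ)(1-ρ^(K+1))]
L = 0.9028 × (1 - 5×0.664303 + 4×0.599733) / ((1 - 0.9028) × (1 - 0.599733)) = 1.7964 packets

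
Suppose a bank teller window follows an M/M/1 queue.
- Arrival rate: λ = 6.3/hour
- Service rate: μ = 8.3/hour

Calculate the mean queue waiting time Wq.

First, compute utilization: ρ = λ/μ = 6.3/8.3 = 0.7590
For M/M/1: Wq = λ/(μ(μ-λ))
Wq = 6.3/(8.3 × (8.3-6.3))
Wq = 6.3/(8.3 × 2.00)
Wq = 0.3795 hours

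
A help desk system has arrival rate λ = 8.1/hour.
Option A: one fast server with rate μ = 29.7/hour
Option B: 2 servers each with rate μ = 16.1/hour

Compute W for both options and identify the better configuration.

Option A: single server μ = 29.7 (M/M/1)
  ρ_A = 8.1/29.7 = 0.2727
  W_A = 1/(μ-λ) = 1/(29.7-8.1) = 1/21.60 = 0.04630

Option B: 2 servers μ = 16.1 (M/M/2)
  ρ_B = λ/(cμ) = 8.1/(2×16.1) = 0.2516
  Offered load a = λ/μ = cρ = 8.1/16.1 = 0.5031
  P₀ = [ Σₙ₌₀^1 aⁿ/n! + a^2/(2!(1-ρ)) ]⁻¹
  Σ = a^0/0! + a^1/1! = 1.0000 + 0.5031 = 1.5031
  a^2/(2!(1-ρ)) = 0.2531/(2 × 0.7484) = 0.1691
  P₀ = 1/(1.5031 + 0.1691) = 0.5980
  Lq = P₀·a^2·ρ / (2!(1-ρ)²) = 0.5980 × 0.2531 × 0.2516 / (2 × 0.5602) = 0.03399
  Wq_B = Lq/λ = 0.03399/8.1 = 0.004196
  W_B = Wq_B + 1/μ = 0.004196 + 0.06211 = 0.06631

Since W_A = 0.04630 < W_B = 0.06631, Option A (single fast server) has the shorter time in system.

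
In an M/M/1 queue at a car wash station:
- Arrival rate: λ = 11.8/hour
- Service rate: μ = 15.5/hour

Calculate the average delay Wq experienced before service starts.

First, compute utilization: ρ = λ/μ = 11.8/15.5 = 0.7613
For M/M/1: Wq = λ/(μ(μ-λ))
Wq = 11.8/(15.5 × (15.5-11.8))
Wq = 11.8/(15.5 × 3.70)
Wq = 0.2058 hours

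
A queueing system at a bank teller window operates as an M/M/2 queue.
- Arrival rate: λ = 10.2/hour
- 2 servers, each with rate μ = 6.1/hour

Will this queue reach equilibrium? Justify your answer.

Stability requires ρ = λ/(cμ) < 1
ρ = 10.2/(2 × 6.1) = 10.2/12.20 = 0.8361
Since 0.8361 < 1, the system is STABLE.
The servers are busy 83.61% of the time.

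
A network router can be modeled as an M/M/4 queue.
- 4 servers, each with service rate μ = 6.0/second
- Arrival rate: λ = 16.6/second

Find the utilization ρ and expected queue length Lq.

Traffic intensity: ρ = λ/(cμ) = 16.6/(4×6.0) = 0.6917
Since ρ = 0.6917 < 1, system is stable.
Offered load a = λ/μ = cρ = 16.6/6.0 = 2.7667
P₀ = [ Σₙ₌₀^3 aⁿ/n! + a^4/(4!(1-ρ)) ]⁻¹
Σ = a^0/0! + a^1/1! + a^2/2! + a^3/3! = 1.0000 + 2.7667 + 3.8272 + 3.5295 = 11.1234
a^4/(4!(1-ρ)) = 58.5905/(24 × 0.308333) = 7.9176
P₀ = 1/(11.1234 + 7.9176) = 0.05252
Lq = P₀·a^4·ρ / (4!(1-ρ)²) = 0.052518 × 58.5905 × 0.69167 / (24 × 0.095069) = 0.9328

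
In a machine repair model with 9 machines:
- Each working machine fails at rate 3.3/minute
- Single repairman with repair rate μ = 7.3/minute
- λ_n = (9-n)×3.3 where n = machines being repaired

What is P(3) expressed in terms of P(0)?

P(3)/P(0) = ∏_{i=0}^{3-1} λ_i/μ_{i+1}
= (9-0)×3.3/7.3 × (9-1)×3.3/7.3 × (9-2)×3.3/7.3
= 46.5590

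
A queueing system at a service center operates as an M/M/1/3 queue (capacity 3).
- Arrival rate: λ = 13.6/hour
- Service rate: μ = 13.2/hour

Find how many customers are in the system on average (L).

ρ = λ/μ = 13.6/13.2 = 1.0303
P₀ = (1-ρ)/(1-ρ^(K+1)) = (1-1.0303)/(1-1.0303^4) = -0.030300/-0.12682 = 0.2389
P_K = P₀×ρ^K = 0.2389 × 1.0303^3 = 0.2389 × 1.0937 = 0.2613
L = ρ[1 - (K+1)ρ^K + Kρ^(K+1)] / [(1-ρ)(1-ρ^(K+1))]
L = 1.0303 × (1 - 4×1.0936821 + 3×1.1268207) / ((1 - 1.0303) × (1 - 1.1268207)) = 1.5373 customers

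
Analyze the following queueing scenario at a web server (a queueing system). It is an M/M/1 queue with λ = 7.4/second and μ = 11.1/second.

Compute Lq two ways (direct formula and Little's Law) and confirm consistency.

Method 1 (direct): Lq = λ²/(μ(μ-λ)) = 54.76/(11.1 × 3.70) = 1.3333

Method 2 (Little's Law):
W = 1/(μ-λ) = 1/3.70 = 0.27027
Wq = W - 1/μ = 0.27027 - 0.090090 = 0.18018
Lq = λWq = 7.4 × 0.18018 = 1.3333 ✔ (matches Method 1)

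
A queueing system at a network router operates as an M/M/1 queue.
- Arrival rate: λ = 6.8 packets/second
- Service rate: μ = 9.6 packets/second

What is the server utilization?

Server utilization: ρ = λ/μ
ρ = 6.8/9.6 = 0.7083
The server is busy 70.83% of the time.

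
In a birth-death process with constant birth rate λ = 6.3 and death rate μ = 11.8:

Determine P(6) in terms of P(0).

For constant rates: P(n)/P(0) = (λ/μ)^n
P(6)/P(0) = (6.3/11.8)^6 = 0.5339^6 = 0.02316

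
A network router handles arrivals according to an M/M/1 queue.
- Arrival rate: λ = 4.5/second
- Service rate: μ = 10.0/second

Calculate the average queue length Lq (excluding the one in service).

ρ = λ/μ = 4.5/10.0 = 0.4500
For M/M/1: Lq = λ²/(μ(μ-λ))
Lq = 20.25/(10.0 × 5.50)
Lq = 0.3682 packets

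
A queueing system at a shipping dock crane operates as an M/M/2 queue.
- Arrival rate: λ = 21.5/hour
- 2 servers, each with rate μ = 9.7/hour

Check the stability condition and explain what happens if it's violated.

Stability requires ρ = λ/(cμ) < 1
ρ = 21.5/(2 × 9.7) = 21.5/19.40 = 1.1082
Since 1.1082 ≥ 1, the system is UNSTABLE.
Need c > λ/μ = 21.5/9.7 = 2.22.
Minimum servers needed: c = 3.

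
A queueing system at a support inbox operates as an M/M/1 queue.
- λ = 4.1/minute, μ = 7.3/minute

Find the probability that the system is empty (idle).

ρ = λ/μ = 4.1/7.3 = 0.5616
P(0) = 1 - ρ = 1 - 0.5616 = 0.4384
The server is idle 43.84% of the time.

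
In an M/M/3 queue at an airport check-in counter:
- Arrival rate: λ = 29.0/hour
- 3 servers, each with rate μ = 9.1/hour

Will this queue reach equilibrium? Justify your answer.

Stability requires ρ = λ/(cμ) < 1
ρ = 29.0/(3 × 9.1) = 29.0/27.30 = 1.0623
Since 1.0623 ≥ 1, the system is UNSTABLE.
Need c > λ/μ = 29.0/9.1 = 3.19.
Minimum servers needed: c = 4.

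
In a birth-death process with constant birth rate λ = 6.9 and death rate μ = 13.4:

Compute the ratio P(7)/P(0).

For constant rates: P(n)/P(0) = (λ/μ)^n
P(7)/P(0) = (6.9/13.4)^7 = 0.51493^7 = 0.009599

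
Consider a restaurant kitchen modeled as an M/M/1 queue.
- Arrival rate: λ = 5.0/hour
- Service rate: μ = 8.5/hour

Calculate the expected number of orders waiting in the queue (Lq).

ρ = λ/μ = 5.0/8.5 = 0.5882
For M/M/1: Lq = λ²/(μ(μ-λ))
Lq = 25.00/(8.5 × 3.50)
Lq = 0.8403 orders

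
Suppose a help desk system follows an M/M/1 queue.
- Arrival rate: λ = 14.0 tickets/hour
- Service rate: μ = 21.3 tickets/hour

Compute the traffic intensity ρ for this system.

Server utilization: ρ = λ/μ
ρ = 14.0/21.3 = 0.6573
The server is busy 65.73% of the time.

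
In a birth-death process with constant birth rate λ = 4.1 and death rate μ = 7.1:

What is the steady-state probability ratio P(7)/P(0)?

For constant rates: P(n)/P(0) = (λ/μ)^n
P(7)/P(0) = (4.1/7.1)^7 = 0.57746^7 = 0.02141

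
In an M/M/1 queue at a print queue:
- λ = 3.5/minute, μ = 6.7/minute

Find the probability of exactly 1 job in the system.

ρ = λ/μ = 3.5/6.7 = 0.5224
P(n) = (1-ρ)ρⁿ
P(1) = (1-0.5224) × 0.5224^1
P(1) = 0.4776 × 0.5224
P(1) = 0.2495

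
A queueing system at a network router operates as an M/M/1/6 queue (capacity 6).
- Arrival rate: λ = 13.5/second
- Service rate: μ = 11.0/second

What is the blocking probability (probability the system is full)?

ρ = λ/μ = 13.5/11.0 = 1.227273
P₀ = (1-ρ)/(1-ρ^(K+1)) = (1-1.227273)/(1-1.227273^7) = -0.22727/-3.1936 = 0.07116
P_K = P₀×ρ^K = 0.07116 × 1.227273^6 = 0.07116 × 3.4170 = 0.2432
Blocking probability = 24.32%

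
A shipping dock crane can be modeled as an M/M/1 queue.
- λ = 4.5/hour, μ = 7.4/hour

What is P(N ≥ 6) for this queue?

ρ = λ/μ = 4.5/7.4 = 0.6081
P(N ≥ n) = ρⁿ
P(N ≥ 6) = 0.6081^6
P(N ≥ 6) = 0.05057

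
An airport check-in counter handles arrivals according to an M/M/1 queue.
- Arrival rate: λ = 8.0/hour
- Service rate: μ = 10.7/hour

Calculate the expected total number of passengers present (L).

ρ = λ/μ = 8.0/10.7 = 0.7477
For M/M/1: L = λ/(μ-λ)
L = 8.0/(10.7-8.0) = 8.0/2.70
L = 2.9630 passengers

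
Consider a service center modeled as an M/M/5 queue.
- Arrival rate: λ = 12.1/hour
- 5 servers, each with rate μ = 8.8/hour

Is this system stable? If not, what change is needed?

Stability requires ρ = λ/(cμ) < 1
ρ = 12.1/(5 × 8.8) = 12.1/44.00 = 0.2750
Since 0.2750 < 1, the system is STABLE.
The servers are busy 27.50% of the time.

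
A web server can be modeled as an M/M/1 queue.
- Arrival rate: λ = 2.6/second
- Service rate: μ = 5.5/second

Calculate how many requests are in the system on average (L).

ρ = λ/μ = 2.6/5.5 = 0.4727
For M/M/1: L = λ/(μ-λ)
L = 2.6/(5.5-2.6) = 2.6/2.90
L = 0.8966 requests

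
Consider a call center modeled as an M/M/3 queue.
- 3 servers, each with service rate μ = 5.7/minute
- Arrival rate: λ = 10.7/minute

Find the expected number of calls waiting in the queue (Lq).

Traffic intensity: ρ = λ/(cμ) = 10.7/(3×5.7) = 0.6257
Since ρ = 0.6257 < 1, system is stable.
Offered load a = λ/μ = cρ = 10.7/5.7 = 1.8772
P₀ = [ Σₙ₌₀^2 aⁿ/n! + a^3/(3!(1-ρ)) ]⁻¹
Σ = a^0/0! + a^1/1! + a^2/2! = 1.0000 + 1.8772 + 1.7619 = 4.6391
a^3/(3!(1-ρ)) = 6.6150/(6 × 0.37427) = 2.9457
P₀ = 1/(4.6391 + 2.9457) = 0.1318
Lq = P₀·a^3·ρ / (3!(1-ρ)²) = 0.13184 × 6.6150 × 0.62573 / (6 × 0.14008) = 0.6493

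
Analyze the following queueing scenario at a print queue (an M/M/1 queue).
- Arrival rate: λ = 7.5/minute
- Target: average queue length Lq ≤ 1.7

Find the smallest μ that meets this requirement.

For M/M/1: Lq = λ²/(μ(μ-λ))
Need Lq ≤ 1.7, i.e. μ(μ-λ) ≥ λ²/1.7
μ² - 7.5μ - 56.25/1.7 ≥ 0  →  μ² - 7.5μ - 33.088235 ≥ 0
Quadratic formula (positive root): μ = [λ + √(λ² + 4×33.088235)]/2
Discriminant: 56.25 + 4×33.088235 = 188.6029, √188.6029 = 13.7333
μ ≥ (7.5 + 13.7333)/2 = 10.6166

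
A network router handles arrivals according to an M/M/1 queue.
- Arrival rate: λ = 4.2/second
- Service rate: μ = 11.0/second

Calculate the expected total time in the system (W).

First, compute utilization: ρ = λ/μ = 4.2/11.0 = 0.3818
For M/M/1: W = 1/(μ-λ)
W = 1/(11.0-4.2) = 1/6.80
W = 0.1471 seconds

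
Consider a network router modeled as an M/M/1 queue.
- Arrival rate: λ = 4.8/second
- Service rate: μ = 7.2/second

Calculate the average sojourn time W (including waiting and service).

First, compute utilization: ρ = λ/μ = 4.8/7.2 = 0.6667
For M/M/1: W = 1/(μ-λ)
W = 1/(7.2-4.8) = 1/2.40
W = 0.4167 seconds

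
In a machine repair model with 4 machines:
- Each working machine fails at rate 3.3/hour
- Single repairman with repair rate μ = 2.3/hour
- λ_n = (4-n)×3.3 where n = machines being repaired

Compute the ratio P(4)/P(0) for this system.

P(4)/P(0) = ∏_{i=0}^{4-1} λ_i/μ_{i+1}
= (4-0)×3.3/2.3 × (4-1)×3.3/2.3 × (4-2)×3.3/2.3 × (4-3)×3.3/2.3
= 101.7081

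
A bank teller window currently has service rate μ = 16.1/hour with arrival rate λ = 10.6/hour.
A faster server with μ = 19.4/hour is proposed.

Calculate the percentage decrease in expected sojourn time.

System 1: ρ₁ = 10.6/16.1 = 0.6584, W₁ = 1/(16.1-10.6) = 0.18182
System 2: ρ₂ = 10.6/19.4 = 0.5464, W₂ = 1/(19.4-10.6) = 0.11364
Improvement: (W₁-W₂)/W₁ = (0.18182-0.11364)/0.18182 = 37.50%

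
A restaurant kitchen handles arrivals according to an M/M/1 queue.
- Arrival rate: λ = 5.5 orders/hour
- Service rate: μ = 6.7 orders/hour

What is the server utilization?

Server utilization: ρ = λ/μ
ρ = 5.5/6.7 = 0.8209
The server is busy 82.09% of the time.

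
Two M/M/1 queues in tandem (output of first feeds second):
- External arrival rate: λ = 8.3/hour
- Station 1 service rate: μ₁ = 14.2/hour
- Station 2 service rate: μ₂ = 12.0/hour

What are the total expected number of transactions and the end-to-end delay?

By Jackson's theorem, each station behaves as independent M/M/1.
Station 1: ρ₁ = 8.3/14.2 = 0.5845, L₁ = ρ₁/(1-ρ₁) = λ/(μ₁-λ) = 8.3/5.90 = 1.4068
Station 2: ρ₂ = 8.3/12.0 = 0.6917, L₂ = ρ₂/(1-ρ₂) = λ/(μ₂-λ) = 8.3/3.70 = 2.2432
Total: L = L₁ + L₂ = 1.4068 + 2.2432 = 3.6500
W = L/λ = 3.6500/8.3 = 0.4398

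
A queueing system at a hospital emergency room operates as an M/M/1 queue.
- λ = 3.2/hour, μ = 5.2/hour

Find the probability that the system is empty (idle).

ρ = λ/μ = 3.2/5.2 = 0.6154
P(0) = 1 - ρ = 1 - 0.6154 = 0.3846
The server is idle 38.46% of the time.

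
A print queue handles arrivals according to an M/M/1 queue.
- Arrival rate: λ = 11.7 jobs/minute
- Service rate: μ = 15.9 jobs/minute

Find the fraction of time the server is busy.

Server utilization: ρ = λ/μ
ρ = 11.7/15.9 = 0.7358
The server is busy 73.58% of the time.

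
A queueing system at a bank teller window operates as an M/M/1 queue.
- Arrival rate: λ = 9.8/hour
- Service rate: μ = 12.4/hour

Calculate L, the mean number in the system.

ρ = λ/μ = 9.8/12.4 = 0.7903
For M/M/1: L = λ/(μ-λ)
L = 9.8/(12.4-9.8) = 9.8/2.60
L = 3.7692 transactions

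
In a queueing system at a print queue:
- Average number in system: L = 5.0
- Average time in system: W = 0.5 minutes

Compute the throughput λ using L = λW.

Little's Law: L = λW, so λ = L/W
λ = 5.0/0.5 = 10.0000 jobs/minute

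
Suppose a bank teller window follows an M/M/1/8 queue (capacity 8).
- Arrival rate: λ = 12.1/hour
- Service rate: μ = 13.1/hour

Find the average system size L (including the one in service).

ρ = λ/μ = 12.1/13.1 = 0.92366
P₀ = (1-ρ)/(1-ρ^(K+1)) = (1-0.92366)/(1-0.92366^9) = 0.07634/0.5107 = 0.1495
P_K = P₀×ρ^K = 0.14949 × 0.92366^8 = 0.14949 × 0.52978 = 0.07920
L = ρ[1 - (K+1)ρ^K + Kρ^(K+1)] / [(1-ρ)(1-ρ^(K+1))]
L = 0.92366 × (1 - 9×0.5297819 + 8×0.4893383) / ((1 - 0.92366) × (1 - 0.4893383)) = 3.4751 transactions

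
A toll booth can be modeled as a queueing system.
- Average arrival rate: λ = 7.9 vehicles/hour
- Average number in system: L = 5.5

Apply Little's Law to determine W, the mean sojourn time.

Little's Law: L = λW, so W = L/λ
W = 5.5/7.9 = 0.6962 hours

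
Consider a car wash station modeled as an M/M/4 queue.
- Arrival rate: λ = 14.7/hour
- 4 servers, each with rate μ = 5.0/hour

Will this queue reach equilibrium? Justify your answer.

Stability requires ρ = λ/(cμ) < 1
ρ = 14.7/(4 × 5.0) = 14.7/20.00 = 0.7350
Since 0.7350 < 1, the system is STABLE.
The servers are busy 73.50% of the time.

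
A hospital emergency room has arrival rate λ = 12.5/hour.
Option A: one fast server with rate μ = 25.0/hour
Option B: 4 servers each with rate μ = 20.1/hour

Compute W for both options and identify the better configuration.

Option A: single server μ = 25.0 (M/M/1)
  ρ_A = 12.5/25.0 = 0.5000
  W_A = 1/(μ-λ) = 1/(25.0-12.5) = 1/12.50 = 0.08000

Option B: 4 servers μ = 20.1 (M/M/4)
  ρ_B = λ/(cμ) = 12.5/(4×20.1) = 0.1555
  Offered load a = λ/μ = cρ = 12.5/20.1 = 0.6219
  P₀ = [ Σₙ₌₀^3 aⁿ/n! + a^4/(4!(1-ρ)) ]⁻¹
  Σ = a^0/0! + a^1/1! + a^2/2! + a^3/3! = 1.0000 + 0.6219 + 0.1934 + 0.04009 = 1.8554
  a^4/(4!(1-ρ)) = 0.149574/(24 × 0.844527) = 0.007380
  P₀ = 1/(1.8554 + 0.007380) = 0.5368
  Lq = P₀·a^4·ρ / (4!(1-ρ)²) = 0.53685 × 0.14957 × 0.15547 / (24 × 0.71323) = 0.0007293
  Wq_B = Lq/λ = 0.00072933/12.5 = 0.00005835
  W_B = Wq_B + 1/μ = 0.00005835 + 0.04975 = 0.04981

Since W_B = 0.04981 < W_A = 0.08000, Option B (multiple servers) has the shorter time in system.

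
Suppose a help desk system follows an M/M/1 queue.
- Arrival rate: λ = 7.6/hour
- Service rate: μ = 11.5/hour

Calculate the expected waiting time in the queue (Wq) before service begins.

First, compute utilization: ρ = λ/μ = 7.6/11.5 = 0.6609
For M/M/1: Wq = λ/(μ(μ-λ))
Wq = 7.6/(11.5 × (11.5-7.6))
Wq = 7.6/(11.5 × 3.90)
Wq = 0.1695 hours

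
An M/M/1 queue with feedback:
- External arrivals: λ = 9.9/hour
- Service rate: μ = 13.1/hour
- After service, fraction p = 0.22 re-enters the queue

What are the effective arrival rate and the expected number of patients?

Effective arrival rate: λ_eff = λ/(1-p) = 9.9/(1-0.22) = 9.9/0.78 = 12.6923077
ρ = λ_eff/μ = 12.6923077/13.1 = 0.96887845
L = ρ/(1-ρ) = 0.96887845/(1-0.96887845) = 31.1321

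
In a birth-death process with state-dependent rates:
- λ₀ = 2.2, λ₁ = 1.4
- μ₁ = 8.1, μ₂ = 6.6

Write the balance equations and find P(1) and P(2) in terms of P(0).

Balance equations:
State 0: λ₀P₀ = μ₁P₁ → P₁ = (λ₀/μ₁)P₀ = (2.2/8.1)P₀ = 0.2716P₀
State 1: P₂ = (λ₀λ₁)/(μ₁μ₂)P₀ = (2.2×1.4)/(8.1×6.6)P₀ = 0.05761P₀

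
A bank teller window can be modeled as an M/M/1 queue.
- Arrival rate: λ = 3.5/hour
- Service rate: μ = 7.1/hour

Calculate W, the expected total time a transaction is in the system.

First, compute utilization: ρ = λ/μ = 3.5/7.1 = 0.4930
For M/M/1: W = 1/(μ-λ)
W = 1/(7.1-3.5) = 1/3.60
W = 0.2778 hours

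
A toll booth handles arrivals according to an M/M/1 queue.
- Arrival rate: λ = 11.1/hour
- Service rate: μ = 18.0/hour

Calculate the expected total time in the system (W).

First, compute utilization: ρ = λ/μ = 11.1/18.0 = 0.6167
For M/M/1: W = 1/(μ-λ)
W = 1/(18.0-11.1) = 1/6.90
W = 0.1449 hours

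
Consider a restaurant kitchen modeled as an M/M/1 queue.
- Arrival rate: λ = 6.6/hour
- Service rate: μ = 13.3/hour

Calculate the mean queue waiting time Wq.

First, compute utilization: ρ = λ/μ = 6.6/13.3 = 0.4962
For M/M/1: Wq = λ/(μ(μ-λ))
Wq = 6.6/(13.3 × (13.3-6.6))
Wq = 6.6/(13.3 × 6.70)
Wq = 0.07407 hours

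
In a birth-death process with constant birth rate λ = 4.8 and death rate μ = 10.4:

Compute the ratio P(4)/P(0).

For constant rates: P(n)/P(0) = (λ/μ)^n
P(4)/P(0) = (4.8/10.4)^4 = 0.46154^4 = 0.04538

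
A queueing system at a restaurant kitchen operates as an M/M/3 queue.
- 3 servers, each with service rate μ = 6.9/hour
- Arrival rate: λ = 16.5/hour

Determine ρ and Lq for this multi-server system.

Traffic intensity: ρ = λ/(cμ) = 16.5/(3×6.9) = 0.7971
Since ρ = 0.7971 < 1, system is stable.
Offered load a = λ/μ = cρ = 16.5/6.9 = 2.3913
P₀ = [ Σₙ₌₀^2 aⁿ/n! + a^3/(3!(1-ρ)) ]⁻¹
Σ = a^0/0! + a^1/1! + a^2/2! = 1.0000 + 2.3913 + 2.8592 = 6.2505
a^3/(3!(1-ρ)) = 13.6743/(6 × 0.2029) = 11.2324
P₀ = 1/(6.2505 + 11.2324) = 0.05720
Lq = P₀·a^3·ρ / (3!(1-ρ)²) = 0.05720 × 13.6743 × 0.7971 / (6 × 0.04117) = 2.5240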